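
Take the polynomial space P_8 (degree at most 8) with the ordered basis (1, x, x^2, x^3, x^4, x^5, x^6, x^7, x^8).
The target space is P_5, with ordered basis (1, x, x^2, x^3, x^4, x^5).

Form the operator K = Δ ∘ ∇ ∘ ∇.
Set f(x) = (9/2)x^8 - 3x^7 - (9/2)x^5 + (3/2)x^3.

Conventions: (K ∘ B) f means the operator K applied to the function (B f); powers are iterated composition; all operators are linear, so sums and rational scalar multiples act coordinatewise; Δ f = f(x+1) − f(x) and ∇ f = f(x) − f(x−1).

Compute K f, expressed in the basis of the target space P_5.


∇ f = 36x^7 - 147x^6 + 315x^5 - (885/2)x^4 + 402x^3 - (459/2)x^2 + 75x - 21/2
∇ ∇ f = 252x^6 - 1638x^5 + 5040x^4 - 9120x^3 + 9972x^2 - 6144x + 1647
Δ (∇ ∘ ∇) f = 1512x^5 - 4410x^4 + 8820x^3 - 9720x^2 + 6066x - 1638

the result is g(x) = 1512x^5 - 4410x^4 + 8820x^3 - 9720x^2 + 6066x - 1638


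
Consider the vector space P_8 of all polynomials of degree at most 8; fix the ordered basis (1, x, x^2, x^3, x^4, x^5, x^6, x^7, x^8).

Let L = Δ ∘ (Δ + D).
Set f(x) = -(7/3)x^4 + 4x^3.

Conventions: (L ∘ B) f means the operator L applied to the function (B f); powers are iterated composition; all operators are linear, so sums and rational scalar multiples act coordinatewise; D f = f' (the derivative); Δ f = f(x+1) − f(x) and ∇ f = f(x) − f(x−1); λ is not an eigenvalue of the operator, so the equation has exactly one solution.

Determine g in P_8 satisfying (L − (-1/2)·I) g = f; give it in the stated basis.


write g with unknown coordinates in the stated basis and equate coefficients in (L − (-1/2)·I) g = f
solving from the highest basis element down gives g = -(14/3)x^4 + 8x^3 + 224x^2 + 144x - 1768
check: L g = -112x^2 - 72x + 884
so L g − (-1/2)·g = -(7/3)x^4 + 4x^3 = f ✓

the image equals g(x) = -(14/3)x^4 + 8x^3 + 224x^2 + 144x - 1768


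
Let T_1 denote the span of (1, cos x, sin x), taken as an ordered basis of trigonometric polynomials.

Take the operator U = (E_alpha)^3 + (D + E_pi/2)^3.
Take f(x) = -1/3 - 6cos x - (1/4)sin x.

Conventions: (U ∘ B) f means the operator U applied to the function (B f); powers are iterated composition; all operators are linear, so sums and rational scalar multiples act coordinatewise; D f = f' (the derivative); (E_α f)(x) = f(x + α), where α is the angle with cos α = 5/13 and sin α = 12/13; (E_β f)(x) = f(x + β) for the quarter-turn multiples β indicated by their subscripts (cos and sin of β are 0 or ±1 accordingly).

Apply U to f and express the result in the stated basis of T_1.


the result is g(x) = -2/3 + (16811/2197)cos x - (439661/8788)sin x

E_alpha f = -1/3 - (33/13)cos x + (283/52)sin x
E_alpha E_alpha f = -1/3 + (684/169)cos x + (2999/676)sin x
E_alpha E_alpha E_alpha f = -1/3 + (12417/2197)cos x - (17837/8788)sin x
D f = -(1/4)cos x + 6sin x
E_pi/2 f = -1/3 - (1/4)cos x + 6sin x
(D + E_pi/2) f = -1/3 - (1/2)cos x + 12sin x
D (D + E_pi/2) f = 12cos x + (1/2)sin x
E_pi/2 (D + E_pi/2) f = -1/3 + 12cos x + (1/2)sin x
(D + E_pi/2) (D + E_pi/2) f = -1/3 + 24cos x + sin x
D (D + E_pi/2) (D + E_pi/2) f = cos x - 24sin x
E_pi/2 (D + E_pi/2) (D + E_pi/2) f = -1/3 + cos x - 24sin x
(D + E_pi/2) (D + E_pi/2) (D + E_pi/2) f = -1/3 + 2cos x - 48sin x
((E_alpha)^3 + (D + E_pi/2)^3) f = -2/3 + (16811/2197)cos x - (439661/8788)sin x


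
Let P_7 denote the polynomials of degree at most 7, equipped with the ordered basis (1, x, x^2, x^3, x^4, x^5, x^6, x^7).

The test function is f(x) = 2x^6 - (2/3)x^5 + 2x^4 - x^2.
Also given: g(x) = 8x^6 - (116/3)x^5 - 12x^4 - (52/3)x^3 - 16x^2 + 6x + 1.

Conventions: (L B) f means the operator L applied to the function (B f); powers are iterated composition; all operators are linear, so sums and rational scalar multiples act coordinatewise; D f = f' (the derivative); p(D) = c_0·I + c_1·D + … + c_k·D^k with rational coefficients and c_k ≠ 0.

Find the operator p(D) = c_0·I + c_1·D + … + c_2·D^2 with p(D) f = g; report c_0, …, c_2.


D^0 f = 2x^6 - (2/3)x^5 + 2x^4 - x^2
D^1 f = 12x^5 - (10/3)x^4 + 8x^3 - 2x
D^2 f = 60x^4 - (40/3)x^3 + 24x^2 - 2
matching coefficients of g against c_0 f + c_1 Df + … from the top degree down determines the c_i
solution: c_0 = 4, c_1 = -3, c_2 = -1/2

c_0 = 4, c_1 = -3, c_2 = -1/2


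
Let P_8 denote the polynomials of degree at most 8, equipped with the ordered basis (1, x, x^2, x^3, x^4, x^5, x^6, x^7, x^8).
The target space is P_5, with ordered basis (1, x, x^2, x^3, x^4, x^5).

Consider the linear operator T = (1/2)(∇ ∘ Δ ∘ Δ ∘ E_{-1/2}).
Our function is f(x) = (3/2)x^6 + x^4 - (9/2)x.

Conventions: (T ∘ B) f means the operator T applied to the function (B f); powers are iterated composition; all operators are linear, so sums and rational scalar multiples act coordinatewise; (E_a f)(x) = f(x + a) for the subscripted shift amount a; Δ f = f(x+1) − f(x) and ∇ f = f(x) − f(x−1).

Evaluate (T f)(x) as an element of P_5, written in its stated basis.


the image equals g(x) = 90x^3 + (159/2)x

E_{-1/2} f = (3/2)x^6 - (9/2)x^5 + (53/8)x^4 - (23/4)x^3 + (93/32)x^2 - (169/32)x + 299/128
Δ E_{-1/2} f = 9x^5 + (23/2)x^3 + (25/16)x - 9/2
Δ Δ E_{-1/2} f = 45x^4 + 90x^3 + (249/2)x^2 + (159/2)x + 353/16
∇ Δ Δ E_{-1/2} f = 180x^3 + 159x
((1/2)(∇ ∘ Δ ∘ Δ ∘ E_{-1/2})) f = 90x^3 + (159/2)x


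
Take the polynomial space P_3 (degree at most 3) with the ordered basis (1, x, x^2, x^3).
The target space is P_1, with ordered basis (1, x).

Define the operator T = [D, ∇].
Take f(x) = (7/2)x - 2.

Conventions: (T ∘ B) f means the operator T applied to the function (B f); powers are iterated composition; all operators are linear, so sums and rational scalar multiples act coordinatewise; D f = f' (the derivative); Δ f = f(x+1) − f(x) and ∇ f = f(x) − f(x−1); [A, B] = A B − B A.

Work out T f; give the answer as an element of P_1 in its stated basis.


∇ f = 7/2
D ∇ f = 0
D f = 7/2
∇ D f = 0
[D, ∇] f = 0

the result is g(x) = 0


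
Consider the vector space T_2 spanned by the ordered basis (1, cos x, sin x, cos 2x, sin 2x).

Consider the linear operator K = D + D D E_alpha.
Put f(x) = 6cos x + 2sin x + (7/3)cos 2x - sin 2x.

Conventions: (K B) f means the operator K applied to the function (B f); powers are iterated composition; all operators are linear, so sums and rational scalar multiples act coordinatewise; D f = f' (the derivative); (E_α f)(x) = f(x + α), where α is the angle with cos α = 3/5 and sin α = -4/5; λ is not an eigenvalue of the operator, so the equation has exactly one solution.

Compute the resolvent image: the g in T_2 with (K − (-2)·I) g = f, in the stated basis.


the result is g(x) = (12/13)cos x + (34/13)sin x + (41/137)cos 2x + (197/822)sin 2x

write g with unknown coordinates in the stated basis and equate coefficients in (K − (-2)·I) g = f
solving from the highest basis element down gives g = (12/13)cos x + (34/13)sin x + (41/137)cos 2x + (197/822)sin 2x
check: K g = (54/13)cos x - (42/13)sin x + (713/411)cos 2x - (608/411)sin 2x
so K g − (-2)·g = 6cos x + 2sin x + (7/3)cos 2x - sin 2x = f ✓


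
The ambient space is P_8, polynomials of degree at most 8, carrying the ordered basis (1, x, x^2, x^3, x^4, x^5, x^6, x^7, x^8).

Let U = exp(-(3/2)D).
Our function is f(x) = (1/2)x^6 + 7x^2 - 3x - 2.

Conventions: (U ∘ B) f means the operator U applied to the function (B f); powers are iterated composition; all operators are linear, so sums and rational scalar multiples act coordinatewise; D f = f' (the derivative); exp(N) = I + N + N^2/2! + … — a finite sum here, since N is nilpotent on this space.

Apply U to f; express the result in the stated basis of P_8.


the result is g(x) = (1/2)x^6 - (9/2)x^5 + (135/8)x^4 - (135/4)x^3 + (1439/32)x^2 - (1497/32)x + 3065/128

order-1 term: -(9/2)x^5 - 21x + 9/2
order-2 term: (135/8)x^4 + 63/4
order-3 term: -(135/4)x^3
order-4 term: (1215/32)x^2
order-5 term: -(729/32)x
order-6 term: 729/128
the series for exp(-(3/2)D) f terminates at order 6
exp(-(3/2)D) f = (1/2)x^6 - (9/2)x^5 + (135/8)x^4 - (135/4)x^3 + (1439/32)x^2 - (1497/32)x + 3065/128


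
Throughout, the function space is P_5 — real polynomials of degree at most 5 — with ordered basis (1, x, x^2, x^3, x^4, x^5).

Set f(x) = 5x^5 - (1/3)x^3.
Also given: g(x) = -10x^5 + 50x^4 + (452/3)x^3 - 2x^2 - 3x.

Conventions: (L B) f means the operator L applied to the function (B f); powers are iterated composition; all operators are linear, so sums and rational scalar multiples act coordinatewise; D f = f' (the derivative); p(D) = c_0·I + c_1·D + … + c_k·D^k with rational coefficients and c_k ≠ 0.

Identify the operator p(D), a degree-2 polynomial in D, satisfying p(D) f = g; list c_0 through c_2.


p(D) = -2·I + 2·D + (3/2)·D^2, i.e. c_0 = -2, c_1 = 2, c_2 = 3/2

D^0 f = 5x^5 - (1/3)x^3
D^1 f = 25x^4 - x^2
D^2 f = 100x^3 - 2x
matching coefficients of g against c_0 f + c_1 Df + … from the top degree down determines the c_i
solution: c_0 = -2, c_1 = 2, c_2 = 3/2


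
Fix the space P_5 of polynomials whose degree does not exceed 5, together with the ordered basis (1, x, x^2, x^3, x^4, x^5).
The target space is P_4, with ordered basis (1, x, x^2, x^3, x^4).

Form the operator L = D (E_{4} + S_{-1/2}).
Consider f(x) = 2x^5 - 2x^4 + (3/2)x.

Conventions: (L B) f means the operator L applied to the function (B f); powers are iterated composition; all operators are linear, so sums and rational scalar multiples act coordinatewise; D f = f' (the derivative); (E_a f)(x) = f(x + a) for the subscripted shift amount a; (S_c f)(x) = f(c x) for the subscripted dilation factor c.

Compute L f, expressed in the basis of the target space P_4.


E_{4} f = 2x^5 + 38x^4 + 288x^3 + 1088x^2 + (4099/2)x + 1542
S_{-1/2} f = -(1/16)x^5 - (1/8)x^4 - (3/4)x
(E_{4} + S_{-1/2}) f = (31/16)x^5 + (303/8)x^4 + 288x^3 + 1088x^2 + (8195/4)x + 1542
D (E_{4} + S_{-1/2}) f = (155/16)x^4 + (303/2)x^3 + 864x^2 + 2176x + 8195/4

g(x) = (155/16)x^4 + (303/2)x^3 + 864x^2 + 2176x + 8195/4


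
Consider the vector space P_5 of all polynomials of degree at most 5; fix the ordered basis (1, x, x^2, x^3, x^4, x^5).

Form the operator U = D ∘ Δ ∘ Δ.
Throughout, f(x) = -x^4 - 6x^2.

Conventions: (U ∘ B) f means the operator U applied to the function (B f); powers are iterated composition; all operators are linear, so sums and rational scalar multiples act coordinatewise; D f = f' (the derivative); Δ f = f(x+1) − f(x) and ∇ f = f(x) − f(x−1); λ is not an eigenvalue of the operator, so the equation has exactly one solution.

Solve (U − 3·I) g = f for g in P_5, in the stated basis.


the result is g(x) = (1/3)x^4 + 2x^2 + (8/3)x + 8/3

write g with unknown coordinates in the stated basis and equate coefficients in (U − 3·I) g = f
solving from the highest basis element down gives g = (1/3)x^4 + 2x^2 + (8/3)x + 8/3
check: U g = 8x + 8
so U g − 3·g = -x^4 - 6x^2 = f ✓


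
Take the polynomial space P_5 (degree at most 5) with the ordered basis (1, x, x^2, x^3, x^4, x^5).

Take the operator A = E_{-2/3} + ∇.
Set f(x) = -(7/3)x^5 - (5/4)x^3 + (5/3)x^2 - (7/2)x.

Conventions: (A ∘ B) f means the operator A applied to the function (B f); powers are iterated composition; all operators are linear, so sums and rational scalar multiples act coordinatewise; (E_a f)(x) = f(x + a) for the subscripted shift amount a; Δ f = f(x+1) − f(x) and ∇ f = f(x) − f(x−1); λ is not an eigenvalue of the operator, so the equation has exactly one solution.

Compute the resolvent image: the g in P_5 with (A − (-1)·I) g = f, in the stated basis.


write g with unknown coordinates in the stated basis and equate coefficients in (A − (-1)·I) g = f
solving from the highest basis element down gives g = -(7/6)x^5 + (35/36)x^4 - (325/72)x^3 + (11425/1296)x^2 - (7879/648)x + 162365/23328
check: A g = -(7/6)x^5 - (35/36)x^4 + (235/72)x^3 - (9265/1296)x^2 + (5611/648)x - 162365/23328
so A g − (-1)·g = -(7/3)x^5 - (5/4)x^3 + (5/3)x^2 - (7/2)x = f ✓

the result is g(x) = -(7/6)x^5 + (35/36)x^4 - (325/72)x^3 + (11425/1296)x^2 - (7879/648)x + 162365/23328


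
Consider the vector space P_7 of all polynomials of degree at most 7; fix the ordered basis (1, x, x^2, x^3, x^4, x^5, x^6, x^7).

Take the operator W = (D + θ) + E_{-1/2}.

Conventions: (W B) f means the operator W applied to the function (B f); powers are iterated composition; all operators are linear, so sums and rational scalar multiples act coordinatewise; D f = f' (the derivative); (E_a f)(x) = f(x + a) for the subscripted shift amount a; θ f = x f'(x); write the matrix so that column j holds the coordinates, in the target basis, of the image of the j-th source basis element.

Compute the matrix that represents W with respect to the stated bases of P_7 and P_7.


the matrix is [[1, 1/2, 1/4, -1/8, 1/16, -1/32, 1/64, -1/128]; [0, 2, 1, 3/4, -1/2, 5/16, -3/16, 7/64]; [0, 0, 3, 3/2, 3/2, -5/4, 15/16, -21/32]; [0, 0, 0, 4, 2, 5/2, -5/2, 35/16]; [0, 0, 0, 0, 5, 5/2, 15/4, -35/8]; [0, 0, 0, 0, 0, 6, 3, 21/4]; [0, 0, 0, 0, 0, 0, 7, 7/2]; [0, 0, 0, 0, 0, 0, 0, 8]] (rows listed top to bottom)

image of 1: 1
image of x: 2x + 1/2
image of x^2: 3x^2 + x + 1/4
image of x^3: 4x^3 + (3/2)x^2 + (3/4)x - 1/8
image of x^4: 5x^4 + 2x^3 + (3/2)x^2 - (1/2)x + 1/16
image of x^5: 6x^5 + (5/2)x^4 + (5/2)x^3 - (5/4)x^2 + (5/16)x - 1/32
image of x^6: 7x^6 + 3x^5 + (15/4)x^4 - (5/2)x^3 + (15/16)x^2 - (3/16)x + 1/64
image of x^7: 8x^7 + (7/2)x^6 + (21/4)x^5 - (35/8)x^4 + (35/16)x^3 - (21/32)x^2 + (7/64)x - 1/128
each image's coordinates form column j of the matrix


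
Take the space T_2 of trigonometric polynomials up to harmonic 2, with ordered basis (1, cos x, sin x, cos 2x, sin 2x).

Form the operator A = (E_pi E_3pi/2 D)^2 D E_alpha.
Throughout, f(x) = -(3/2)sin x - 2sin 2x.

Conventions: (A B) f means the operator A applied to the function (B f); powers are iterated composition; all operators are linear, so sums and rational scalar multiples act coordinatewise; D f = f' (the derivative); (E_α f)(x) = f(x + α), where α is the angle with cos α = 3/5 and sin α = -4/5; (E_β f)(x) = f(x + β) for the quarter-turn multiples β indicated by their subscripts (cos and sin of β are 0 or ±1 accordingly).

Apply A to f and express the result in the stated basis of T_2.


E_alpha f = (6/5)cos x - (9/10)sin x + (48/25)cos 2x + (14/25)sin 2x
D E_alpha f = -(9/10)cos x - (6/5)sin x + (28/25)cos 2x - (96/25)sin 2x
D (D E_alpha) f = -(6/5)cos x + (9/10)sin x - (192/25)cos 2x - (56/25)sin 2x
E_3pi/2 D (D E_alpha) f = -(9/10)cos x - (6/5)sin x + (192/25)cos 2x + (56/25)sin 2x
E_pi E_3pi/2 D (D E_alpha) f = (9/10)cos x + (6/5)sin x + (192/25)cos 2x + (56/25)sin 2x
D (E_pi E_3pi/2 D) (D E_alpha) f = (6/5)cos x - (9/10)sin x + (112/25)cos 2x - (384/25)sin 2x
E_3pi/2 D (E_pi E_3pi/2 D) (D E_alpha) f = (9/10)cos x + (6/5)sin x - (112/25)cos 2x + (384/25)sin 2x
E_pi E_3pi/2 D (E_pi E_3pi/2 D) (D E_alpha) f = -(9/10)cos x - (6/5)sin x - (112/25)cos 2x + (384/25)sin 2x

g(x) = -(9/10)cos x - (6/5)sin x - (112/25)cos 2x + (384/25)sin 2x


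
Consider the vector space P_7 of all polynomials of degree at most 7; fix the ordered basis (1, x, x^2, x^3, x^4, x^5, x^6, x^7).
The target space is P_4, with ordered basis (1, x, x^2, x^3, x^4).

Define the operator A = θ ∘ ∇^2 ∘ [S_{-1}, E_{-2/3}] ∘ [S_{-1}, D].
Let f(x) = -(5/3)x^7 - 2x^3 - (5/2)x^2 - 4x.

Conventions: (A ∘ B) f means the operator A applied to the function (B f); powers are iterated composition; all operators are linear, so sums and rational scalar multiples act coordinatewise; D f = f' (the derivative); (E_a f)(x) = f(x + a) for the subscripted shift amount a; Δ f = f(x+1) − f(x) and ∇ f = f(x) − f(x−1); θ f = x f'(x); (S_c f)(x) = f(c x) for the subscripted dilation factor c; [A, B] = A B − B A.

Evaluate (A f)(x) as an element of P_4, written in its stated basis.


D f = -(35/3)x^6 - 6x^2 - 5x - 4
S_{-1} D f = -(35/3)x^6 - 6x^2 + 5x - 4
S_{-1} f = (5/3)x^7 + 2x^3 - (5/2)x^2 + 4x
D S_{-1} f = (35/3)x^6 + 6x^2 - 5x + 4
[S_{-1}, D] f = -(70/3)x^6 - 12x^2 + 10x - 8
E_{-2/3} [S_{-1}, D] f = -(70/3)x^6 + (280/3)x^5 - (1400/9)x^4 + (11200/81)x^3 - (6572/81)x^2 + (10798/243)x - 48220/2187
S_{-1} E_{-2/3} [S_{-1}, D] f = -(70/3)x^6 - (280/3)x^5 - (1400/9)x^4 - (11200/81)x^3 - (6572/81)x^2 - (10798/243)x - 48220/2187
S_{-1} [S_{-1}, D] f = -(70/3)x^6 - 12x^2 - 10x - 8
E_{-2/3} S_{-1} [S_{-1}, D] f = -(70/3)x^6 + (280/3)x^5 - (1400/9)x^4 + (11200/81)x^3 - (6572/81)x^2 + (5938/243)x - 19060/2187
[S_{-1}, E_{-2/3}] [S_{-1}, D] f = -(560/3)x^5 - (22400/81)x^3 - (16736/243)x - 40/3
∇ [S_{-1}, E_{-2/3}] [S_{-1}, D] f = -(2800/3)x^4 + (5600/3)x^3 - (72800/27)x^2 + (47600/27)x - 129296/243
∇ ∇ [S_{-1}, E_{-2/3}] [S_{-1}, D] f = -(11200/3)x^3 + 11200x^2 - (397600/27)x + 196000/27
θ (∇^2 ∘ [S_{-1}, E_{-2/3}] ∘ [S_{-1}, D]) f = -11200x^3 + 22400x^2 - (397600/27)x

the image equals g(x) = -11200x^3 + 22400x^2 - (397600/27)x


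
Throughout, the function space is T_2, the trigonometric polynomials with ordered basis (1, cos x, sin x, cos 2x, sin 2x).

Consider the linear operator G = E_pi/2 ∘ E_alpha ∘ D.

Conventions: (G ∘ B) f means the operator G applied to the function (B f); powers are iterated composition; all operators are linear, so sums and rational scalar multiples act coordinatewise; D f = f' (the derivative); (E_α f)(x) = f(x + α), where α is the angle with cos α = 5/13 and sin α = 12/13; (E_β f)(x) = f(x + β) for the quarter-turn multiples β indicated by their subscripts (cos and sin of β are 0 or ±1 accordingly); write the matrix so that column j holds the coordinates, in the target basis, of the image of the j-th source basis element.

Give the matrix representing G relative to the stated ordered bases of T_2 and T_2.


the matrix is [[0, 0, 0, 0, 0]; [0, -5/13, -12/13, 0, 0]; [0, 12/13, -5/13, 0, 0]; [0, 0, 0, 240/169, 238/169]; [0, 0, 0, -238/169, 240/169]] (rows listed top to bottom)

image of 1: 0
image of cos x: -(5/13)cos x + (12/13)sin x
image of sin x: -(12/13)cos x - (5/13)sin x
image of cos 2x: (240/169)cos 2x - (238/169)sin 2x
image of sin 2x: (238/169)cos 2x + (240/169)sin 2x
each image's coordinates form column j of the matrix


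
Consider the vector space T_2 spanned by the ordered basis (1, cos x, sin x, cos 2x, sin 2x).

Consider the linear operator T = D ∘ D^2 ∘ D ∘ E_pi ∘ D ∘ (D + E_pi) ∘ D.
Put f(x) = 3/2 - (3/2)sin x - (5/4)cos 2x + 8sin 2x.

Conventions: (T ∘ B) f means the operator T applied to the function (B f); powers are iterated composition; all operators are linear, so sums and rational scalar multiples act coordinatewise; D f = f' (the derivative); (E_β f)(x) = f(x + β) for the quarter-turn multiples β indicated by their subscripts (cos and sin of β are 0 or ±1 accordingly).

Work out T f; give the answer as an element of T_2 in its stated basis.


g(x) = -(3/2)cos x + (3/2)sin x - 944cos 2x - 672sin 2x

D f = -(3/2)cos x + 16cos 2x + (5/2)sin 2x
D D f = (3/2)sin x + 5cos 2x - 32sin 2x
E_pi D f = (3/2)cos x + 16cos 2x + (5/2)sin 2x
(D + E_pi) D f = (3/2)cos x + (3/2)sin x + 21cos 2x - (59/2)sin 2x
D (D + E_pi) D f = (3/2)cos x - (3/2)sin x - 59cos 2x - 42sin 2x
E_pi D (D + E_pi) D f = -(3/2)cos x + (3/2)sin x - 59cos 2x - 42sin 2x
D (E_pi ∘ D ∘ (D + E_pi)) D f = (3/2)cos x + (3/2)sin x - 84cos 2x + 118sin 2x
D D (E_pi ∘ D ∘ (D + E_pi)) D f = (3/2)cos x - (3/2)sin x + 236cos 2x + 168sin 2x
D D D (E_pi ∘ D ∘ (D + E_pi)) D f = -(3/2)cos x - (3/2)sin x + 336cos 2x - 472sin 2x
D D^2 D (E_pi ∘ D ∘ (D + E_pi)) D f = -(3/2)cos x + (3/2)sin x - 944cos 2x - 672sin 2x


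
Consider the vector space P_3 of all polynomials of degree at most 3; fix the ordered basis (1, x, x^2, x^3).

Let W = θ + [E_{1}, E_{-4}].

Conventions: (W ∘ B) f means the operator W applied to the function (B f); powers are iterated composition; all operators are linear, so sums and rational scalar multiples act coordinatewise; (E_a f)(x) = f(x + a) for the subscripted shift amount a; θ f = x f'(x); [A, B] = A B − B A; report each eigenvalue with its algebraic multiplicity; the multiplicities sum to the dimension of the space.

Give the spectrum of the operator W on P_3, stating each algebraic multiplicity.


λ = 0 (multiplicity 1), λ = 1 (multiplicity 1), λ = 2 (multiplicity 1), λ = 3 (multiplicity 1)

image of 1: 0
image of x: x
image of x^2: 2x^2
image of x^3: 3x^3
the matrix is upper triangular; its diagonal is (0, 1, 2, 3)
for a triangular matrix the eigenvalues are the diagonal entries, with algebraic multiplicity their repetition count


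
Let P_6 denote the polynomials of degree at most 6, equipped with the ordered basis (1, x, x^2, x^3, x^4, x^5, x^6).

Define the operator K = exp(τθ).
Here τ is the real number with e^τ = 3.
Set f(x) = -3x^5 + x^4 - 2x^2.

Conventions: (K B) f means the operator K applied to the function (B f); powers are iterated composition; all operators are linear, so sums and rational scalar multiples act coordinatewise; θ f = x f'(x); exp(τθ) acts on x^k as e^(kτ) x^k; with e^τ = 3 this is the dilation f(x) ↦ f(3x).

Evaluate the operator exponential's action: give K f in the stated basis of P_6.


the image equals g(x) = -729x^5 + 81x^4 - 18x^2

exp(τθ) x^k = e^(kτ) x^k; with e^τ = 3 this sends x^k to 3^k x^k
x^2 ↦ 9 x^2
x^4 ↦ 81 x^4
x^5 ↦ 243 x^5
applying this coordinatewise to f: exp(τθ) f = -729x^5 + 81x^4 - 18x^2


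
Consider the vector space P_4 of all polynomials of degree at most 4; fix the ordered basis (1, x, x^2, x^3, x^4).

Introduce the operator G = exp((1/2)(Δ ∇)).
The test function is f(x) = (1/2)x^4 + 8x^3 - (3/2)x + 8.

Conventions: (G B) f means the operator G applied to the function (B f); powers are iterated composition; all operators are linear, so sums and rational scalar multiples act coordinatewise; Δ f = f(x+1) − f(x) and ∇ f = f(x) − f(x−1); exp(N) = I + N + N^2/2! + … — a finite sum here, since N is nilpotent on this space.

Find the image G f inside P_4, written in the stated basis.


the result is g(x) = (1/2)x^4 + 8x^3 + 3x^2 + (45/2)x + 10

order-1 term: 3x^2 + 24x + 1/2
order-2 term: 3/2
the series for exp((1/2)(Δ ∇)) f terminates at order 2
exp((1/2)(Δ ∇)) f = (1/2)x^4 + 8x^3 + 3x^2 + (45/2)x + 10


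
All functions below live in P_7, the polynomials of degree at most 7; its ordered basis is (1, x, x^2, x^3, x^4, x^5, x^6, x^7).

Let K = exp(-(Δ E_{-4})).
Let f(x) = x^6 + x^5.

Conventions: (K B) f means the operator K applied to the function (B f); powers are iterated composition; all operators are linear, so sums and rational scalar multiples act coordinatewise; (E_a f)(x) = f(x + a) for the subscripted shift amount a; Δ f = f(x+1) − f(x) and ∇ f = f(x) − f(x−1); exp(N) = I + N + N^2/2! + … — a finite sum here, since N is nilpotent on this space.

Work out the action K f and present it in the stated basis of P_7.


g(x) = x^6 - 5x^5 + 115x^4 - 1100x^3 + 7105x^2 - 29967x + 61057

order-1 term: -6x^5 + 100x^4 - 670x^3 + 2255x^2 - 3811x + 2586
order-2 term: 15x^4 - 410x^3 + 4215x^2 - 19315x + 33286
order-3 term: -20x^3 + 620x^2 - 6420x + 22205
order-4 term: 15x^2 - 415x + 2875
order-5 term: -6x + 104
order-6 term: 1
the series for exp(-(Δ E_{-4})) f terminates at order 6
exp(-(Δ E_{-4})) f = x^6 - 5x^5 + 115x^4 - 1100x^3 + 7105x^2 - 29967x + 61057


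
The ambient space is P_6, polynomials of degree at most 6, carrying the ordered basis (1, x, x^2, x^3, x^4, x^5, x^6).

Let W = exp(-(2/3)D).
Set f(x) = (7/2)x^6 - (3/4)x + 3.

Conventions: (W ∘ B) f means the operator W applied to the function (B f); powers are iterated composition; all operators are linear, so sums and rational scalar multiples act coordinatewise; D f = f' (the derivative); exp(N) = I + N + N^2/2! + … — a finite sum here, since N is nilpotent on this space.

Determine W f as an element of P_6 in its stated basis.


the image equals g(x) = (7/2)x^6 - 14x^5 + (70/3)x^4 - (560/27)x^3 + (280/27)x^2 - (1139/324)x + 5551/1458

order-1 term: -14x^5 + 1/2
order-2 term: (70/3)x^4
order-3 term: -(560/27)x^3
order-4 term: (280/27)x^2
order-5 term: -(224/81)x
order-6 term: 224/729
the series for exp(-(2/3)D) f terminates at order 6
exp(-(2/3)D) f = (7/2)x^6 - 14x^5 + (70/3)x^4 - (560/27)x^3 + (280/27)x^2 - (1139/324)x + 5551/1458


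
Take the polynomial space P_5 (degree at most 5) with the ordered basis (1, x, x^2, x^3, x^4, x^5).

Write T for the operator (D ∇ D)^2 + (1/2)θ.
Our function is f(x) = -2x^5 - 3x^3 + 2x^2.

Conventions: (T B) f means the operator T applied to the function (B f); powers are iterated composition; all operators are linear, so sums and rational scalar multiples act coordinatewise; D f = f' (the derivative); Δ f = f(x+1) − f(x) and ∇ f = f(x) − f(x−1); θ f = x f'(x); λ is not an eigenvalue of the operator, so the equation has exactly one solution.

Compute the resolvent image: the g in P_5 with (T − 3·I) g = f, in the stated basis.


write g with unknown coordinates in the stated basis and equate coefficients in (T − 3·I) g = f
solving from the highest basis element down gives g = 4x^5 + 2x^3 - x^2
check: T g = 10x^5 + 3x^3 - x^2
so T g − 3·g = -2x^5 - 3x^3 + 2x^2 = f ✓

the result is g(x) = 4x^5 + 2x^3 - x^2


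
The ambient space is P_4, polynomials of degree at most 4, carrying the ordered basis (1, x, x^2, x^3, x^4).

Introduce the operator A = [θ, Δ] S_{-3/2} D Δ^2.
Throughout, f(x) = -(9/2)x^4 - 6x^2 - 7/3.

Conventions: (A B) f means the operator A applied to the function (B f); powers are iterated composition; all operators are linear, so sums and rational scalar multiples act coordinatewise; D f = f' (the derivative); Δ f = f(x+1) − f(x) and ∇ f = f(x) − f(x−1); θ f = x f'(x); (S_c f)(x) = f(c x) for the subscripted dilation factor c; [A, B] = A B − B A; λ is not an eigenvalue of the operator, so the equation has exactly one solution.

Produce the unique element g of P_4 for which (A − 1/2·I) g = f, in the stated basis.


write g with unknown coordinates in the stated basis and equate coefficients in (A − 1/2·I) g = f
solving from the highest basis element down gives g = 9x^4 + 12x^2 + 1958/3
check: A g = 324
so A g − 1/2·g = -(9/2)x^4 - 6x^2 - 7/3 = f ✓

g(x) = 9x^4 + 12x^2 + 1958/3


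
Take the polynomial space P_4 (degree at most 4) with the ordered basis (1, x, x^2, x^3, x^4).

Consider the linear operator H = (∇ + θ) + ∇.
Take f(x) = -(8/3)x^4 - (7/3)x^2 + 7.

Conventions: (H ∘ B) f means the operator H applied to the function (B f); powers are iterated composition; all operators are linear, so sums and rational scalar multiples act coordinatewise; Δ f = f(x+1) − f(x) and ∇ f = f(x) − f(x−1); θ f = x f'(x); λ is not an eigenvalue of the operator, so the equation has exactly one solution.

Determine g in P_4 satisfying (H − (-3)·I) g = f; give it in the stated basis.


write g with unknown coordinates in the stated basis and equate coefficients in (H − (-3)·I) g = f
solving from the highest basis element down gives g = -(8/21)x^4 + (32/63)x^3 - (209/105)x^2 + (123/35)x - 1823/945
check: H g = -(32/21)x^4 - (32/21)x^3 + (382/105)x^2 - (369/35)x + 4028/315
so H g − (-3)·g = -(8/3)x^4 - (7/3)x^2 + 7 = f ✓

the image equals g(x) = -(8/21)x^4 + (32/63)x^3 - (209/105)x^2 + (123/35)x - 1823/945


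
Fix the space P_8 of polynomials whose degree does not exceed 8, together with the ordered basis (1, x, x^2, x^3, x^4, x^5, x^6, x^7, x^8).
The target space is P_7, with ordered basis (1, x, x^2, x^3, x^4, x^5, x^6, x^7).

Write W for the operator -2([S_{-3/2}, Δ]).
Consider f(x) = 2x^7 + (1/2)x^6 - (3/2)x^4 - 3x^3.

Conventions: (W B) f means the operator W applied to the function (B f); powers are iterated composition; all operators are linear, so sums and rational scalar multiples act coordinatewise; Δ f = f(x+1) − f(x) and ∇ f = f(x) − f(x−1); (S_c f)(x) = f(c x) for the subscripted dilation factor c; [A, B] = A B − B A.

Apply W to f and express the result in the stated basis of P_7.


Δ f = 14x^6 + 45x^5 + (155/2)x^4 + 74x^3 + (63/2)x^2 + 2x - 2
S_{-3/2} Δ f = (5103/32)x^6 - (10935/32)x^5 + (12555/32)x^4 - (999/4)x^3 + (567/8)x^2 - 3x - 2
S_{-3/2} f = -(2187/64)x^7 + (729/128)x^6 - (243/32)x^4 + (81/8)x^3
Δ S_{-3/2} f = -(15309/64)x^6 - (10935/16)x^5 - (142155/128)x^4 - (71199/64)x^3 - (82863/128)x^2 - (6561/32)x - 3321/128
[S_{-3/2}, Δ] f = (25515/64)x^6 + (10935/32)x^5 + (192375/128)x^4 + (55215/64)x^3 + (91935/128)x^2 + (6465/32)x + 3065/128
(-2([S_{-3/2}, Δ])) f = -(25515/32)x^6 - (10935/16)x^5 - (192375/64)x^4 - (55215/32)x^3 - (91935/64)x^2 - (6465/16)x - 3065/64

the image equals g(x) = -(25515/32)x^6 - (10935/16)x^5 - (192375/64)x^4 - (55215/32)x^3 - (91935/64)x^2 - (6465/16)x - 3065/64


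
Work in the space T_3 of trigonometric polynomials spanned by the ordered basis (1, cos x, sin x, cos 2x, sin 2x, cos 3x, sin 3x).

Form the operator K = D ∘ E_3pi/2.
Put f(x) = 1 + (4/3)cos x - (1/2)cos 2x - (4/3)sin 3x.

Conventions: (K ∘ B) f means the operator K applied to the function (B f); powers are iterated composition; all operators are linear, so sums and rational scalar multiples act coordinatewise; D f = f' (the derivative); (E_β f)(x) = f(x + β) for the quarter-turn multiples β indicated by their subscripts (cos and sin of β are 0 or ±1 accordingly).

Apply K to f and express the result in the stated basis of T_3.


E_3pi/2 f = 1 + (4/3)sin x + (1/2)cos 2x - (4/3)cos 3x
D E_3pi/2 f = (4/3)cos x - sin 2x + 4sin 3x

the result is g(x) = (4/3)cos x - sin 2x + 4sin 3x


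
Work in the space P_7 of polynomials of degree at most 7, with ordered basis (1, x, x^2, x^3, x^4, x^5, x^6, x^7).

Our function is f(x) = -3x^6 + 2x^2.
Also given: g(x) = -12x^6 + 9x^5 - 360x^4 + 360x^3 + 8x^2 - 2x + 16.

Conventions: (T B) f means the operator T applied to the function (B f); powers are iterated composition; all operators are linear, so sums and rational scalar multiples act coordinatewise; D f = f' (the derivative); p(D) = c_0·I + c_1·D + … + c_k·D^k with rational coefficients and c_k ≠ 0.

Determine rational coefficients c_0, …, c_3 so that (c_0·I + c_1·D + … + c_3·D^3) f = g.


D^0 f = -3x^6 + 2x^2
D^1 f = -18x^5 + 4x
D^2 f = -90x^4 + 4
D^3 f = -360x^3
matching coefficients of g against c_0 f + c_1 Df + … from the top degree down determines the c_i
solution: c_0 = 4, c_1 = -1/2, c_2 = 4, c_3 = -1

p(D) = 4·I − (1/2)·D + 4·D^2 − D^3, i.e. c_0 = 4, c_1 = -1/2, c_2 = 4, c_3 = -1


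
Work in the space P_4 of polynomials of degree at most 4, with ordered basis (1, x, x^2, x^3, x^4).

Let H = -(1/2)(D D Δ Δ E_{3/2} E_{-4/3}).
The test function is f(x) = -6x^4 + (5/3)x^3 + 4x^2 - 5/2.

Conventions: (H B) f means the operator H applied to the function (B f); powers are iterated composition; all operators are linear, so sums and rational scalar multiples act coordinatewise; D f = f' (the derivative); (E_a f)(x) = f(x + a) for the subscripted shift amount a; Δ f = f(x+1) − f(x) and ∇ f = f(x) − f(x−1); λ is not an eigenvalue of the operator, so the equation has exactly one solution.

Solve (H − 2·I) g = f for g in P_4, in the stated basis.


write g with unknown coordinates in the stated basis and equate coefficients in (H − 2·I) g = f
solving from the highest basis element down gives g = 3x^4 - (5/6)x^3 - 2x^2 - 67/4
check: H g = -36
so H g − 2·g = -6x^4 + (5/3)x^3 + 4x^2 - 5/2 = f ✓

g(x) = 3x^4 - (5/6)x^3 - 2x^2 - 67/4


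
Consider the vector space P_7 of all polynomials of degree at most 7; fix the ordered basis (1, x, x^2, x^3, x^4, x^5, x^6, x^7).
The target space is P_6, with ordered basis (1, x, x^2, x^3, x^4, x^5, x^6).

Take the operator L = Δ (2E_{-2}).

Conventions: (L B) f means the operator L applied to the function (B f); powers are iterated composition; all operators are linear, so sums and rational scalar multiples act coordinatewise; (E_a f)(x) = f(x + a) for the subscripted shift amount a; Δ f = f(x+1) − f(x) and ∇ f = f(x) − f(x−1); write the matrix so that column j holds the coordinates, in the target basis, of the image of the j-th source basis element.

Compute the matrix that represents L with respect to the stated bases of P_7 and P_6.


image of 1: 0
image of x: 2
image of x^2: 4x - 6
image of x^3: 6x^2 - 18x + 14
image of x^4: 8x^3 - 36x^2 + 56x - 30
image of x^5: 10x^4 - 60x^3 + 140x^2 - 150x + 62
image of x^6: 12x^5 - 90x^4 + 280x^3 - 450x^2 + 372x - 126
image of x^7: 14x^6 - 126x^5 + 490x^4 - 1050x^3 + 1302x^2 - 882x + 254
each image's coordinates form column j of the matrix

the matrix is [[0, 2, -6, 14, -30, 62, -126, 254]; [0, 0, 4, -18, 56, -150, 372, -882]; [0, 0, 0, 6, -36, 140, -450, 1302]; [0, 0, 0, 0, 8, -60, 280, -1050]; [0, 0, 0, 0, 0, 10, -90, 490]; [0, 0, 0, 0, 0, 0, 12, -126]; [0, 0, 0, 0, 0, 0, 0, 14]] (rows listed top to bottom)


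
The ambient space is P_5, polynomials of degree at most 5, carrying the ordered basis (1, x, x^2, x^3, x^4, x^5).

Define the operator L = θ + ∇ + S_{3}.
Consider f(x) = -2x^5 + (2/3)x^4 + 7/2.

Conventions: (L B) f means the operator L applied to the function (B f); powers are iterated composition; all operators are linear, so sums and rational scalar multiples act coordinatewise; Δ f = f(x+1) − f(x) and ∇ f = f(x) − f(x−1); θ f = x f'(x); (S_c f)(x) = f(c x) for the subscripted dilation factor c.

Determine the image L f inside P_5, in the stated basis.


the result is g(x) = -496x^5 + (140/3)x^4 + (68/3)x^3 - 24x^2 + (38/3)x + 5/6

θ f = -10x^5 + (8/3)x^4
∇ f = -10x^4 + (68/3)x^3 - 24x^2 + (38/3)x - 8/3
S_{3} f = -486x^5 + 54x^4 + 7/2
(θ + ∇ + S_{3}) f = -496x^5 + (140/3)x^4 + (68/3)x^3 - 24x^2 + (38/3)x + 5/6


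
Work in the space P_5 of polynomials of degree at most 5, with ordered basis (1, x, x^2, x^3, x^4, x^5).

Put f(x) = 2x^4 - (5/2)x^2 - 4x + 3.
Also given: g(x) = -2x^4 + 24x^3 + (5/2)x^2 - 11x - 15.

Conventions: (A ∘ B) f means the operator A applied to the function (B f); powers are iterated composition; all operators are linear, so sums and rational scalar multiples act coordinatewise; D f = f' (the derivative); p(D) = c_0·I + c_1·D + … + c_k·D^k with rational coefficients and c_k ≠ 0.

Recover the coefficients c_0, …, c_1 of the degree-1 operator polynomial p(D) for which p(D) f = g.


p(D) = -I + 3·D, i.e. c_0 = -1, c_1 = 3

D^0 f = 2x^4 - (5/2)x^2 - 4x + 3
D^1 f = 8x^3 - 5x - 4
matching coefficients of g against c_0 f + c_1 Df + … from the top degree down determines the c_i
solution: c_0 = -1, c_1 = 3


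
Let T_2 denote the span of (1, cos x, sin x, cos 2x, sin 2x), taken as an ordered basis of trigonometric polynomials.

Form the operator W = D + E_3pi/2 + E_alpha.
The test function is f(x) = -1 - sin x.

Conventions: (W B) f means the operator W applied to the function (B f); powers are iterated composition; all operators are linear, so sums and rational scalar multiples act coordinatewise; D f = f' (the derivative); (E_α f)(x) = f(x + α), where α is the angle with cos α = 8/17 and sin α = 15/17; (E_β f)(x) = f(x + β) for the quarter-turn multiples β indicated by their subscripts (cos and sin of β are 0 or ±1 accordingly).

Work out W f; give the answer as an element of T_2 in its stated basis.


D f = -cos x
E_3pi/2 f = -1 + cos x
E_alpha f = -1 - (15/17)cos x - (8/17)sin x
(D + E_3pi/2 + E_alpha) f = -2 - (15/17)cos x - (8/17)sin x

g(x) = -2 - (15/17)cos x - (8/17)sin x


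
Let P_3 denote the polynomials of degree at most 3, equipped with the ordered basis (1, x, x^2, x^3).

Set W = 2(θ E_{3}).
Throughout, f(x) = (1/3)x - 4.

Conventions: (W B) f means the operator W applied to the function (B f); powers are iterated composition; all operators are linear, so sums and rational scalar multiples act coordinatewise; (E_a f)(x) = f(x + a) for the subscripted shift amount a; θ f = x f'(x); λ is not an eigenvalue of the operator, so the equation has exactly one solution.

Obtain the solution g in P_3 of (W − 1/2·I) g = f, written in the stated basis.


the result is g(x) = (2/9)x + 8

write g with unknown coordinates in the stated basis and equate coefficients in (W − 1/2·I) g = f
solving from the highest basis element down gives g = (2/9)x + 8
check: W g = (4/9)x
so W g − 1/2·g = (1/3)x - 4 = f ✓


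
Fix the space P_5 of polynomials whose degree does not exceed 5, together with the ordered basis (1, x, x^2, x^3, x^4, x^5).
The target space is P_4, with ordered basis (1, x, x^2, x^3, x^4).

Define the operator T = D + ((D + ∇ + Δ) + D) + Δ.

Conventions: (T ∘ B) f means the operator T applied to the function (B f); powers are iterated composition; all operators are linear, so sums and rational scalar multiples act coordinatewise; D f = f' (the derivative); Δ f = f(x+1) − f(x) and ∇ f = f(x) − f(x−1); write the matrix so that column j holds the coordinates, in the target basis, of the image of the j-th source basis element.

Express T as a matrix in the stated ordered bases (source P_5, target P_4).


image of 1: 0
image of x: 6
image of x^2: 12x + 1
image of x^3: 18x^2 + 3x + 3
image of x^4: 24x^3 + 6x^2 + 12x + 1
image of x^5: 30x^4 + 10x^3 + 30x^2 + 5x + 3
each image's coordinates form column j of the matrix

the matrix is [[0, 6, 1, 3, 1, 3]; [0, 0, 12, 3, 12, 5]; [0, 0, 0, 18, 6, 30]; [0, 0, 0, 0, 24, 10]; [0, 0, 0, 0, 0, 30]] (rows listed top to bottom)


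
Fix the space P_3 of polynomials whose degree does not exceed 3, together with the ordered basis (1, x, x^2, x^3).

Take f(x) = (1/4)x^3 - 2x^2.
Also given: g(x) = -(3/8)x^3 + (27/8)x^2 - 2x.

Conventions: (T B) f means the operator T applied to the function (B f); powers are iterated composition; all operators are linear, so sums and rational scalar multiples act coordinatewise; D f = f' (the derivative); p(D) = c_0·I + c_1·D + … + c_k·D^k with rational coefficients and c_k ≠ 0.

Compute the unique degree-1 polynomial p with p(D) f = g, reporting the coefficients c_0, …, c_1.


p(D) = -(3/2)·I + (1/2)·D, i.e. c_0 = -3/2, c_1 = 1/2

D^0 f = (1/4)x^3 - 2x^2
D^1 f = (3/4)x^2 - 4x
matching coefficients of g against c_0 f + c_1 Df + … from the top degree down determines the c_i
solution: c_0 = -3/2, c_1 = 1/2


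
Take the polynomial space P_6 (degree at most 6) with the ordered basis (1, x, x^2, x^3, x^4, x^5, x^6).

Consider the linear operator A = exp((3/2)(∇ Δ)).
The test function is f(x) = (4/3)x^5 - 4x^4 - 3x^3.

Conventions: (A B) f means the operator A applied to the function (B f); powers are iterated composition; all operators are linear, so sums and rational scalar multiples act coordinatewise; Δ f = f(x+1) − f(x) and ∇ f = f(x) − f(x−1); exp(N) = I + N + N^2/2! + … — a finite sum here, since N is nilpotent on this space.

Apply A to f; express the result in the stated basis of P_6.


g(x) = (4/3)x^5 - 4x^4 + 37x^3 - 72x^2 + 173x - 120

order-1 term: 40x^3 - 72x^2 - 7x - 12
order-2 term: 180x - 108
the series for exp((3/2)(∇ Δ)) f terminates at order 2
exp((3/2)(∇ Δ)) f = (4/3)x^5 - 4x^4 + 37x^3 - 72x^2 + 173x - 120


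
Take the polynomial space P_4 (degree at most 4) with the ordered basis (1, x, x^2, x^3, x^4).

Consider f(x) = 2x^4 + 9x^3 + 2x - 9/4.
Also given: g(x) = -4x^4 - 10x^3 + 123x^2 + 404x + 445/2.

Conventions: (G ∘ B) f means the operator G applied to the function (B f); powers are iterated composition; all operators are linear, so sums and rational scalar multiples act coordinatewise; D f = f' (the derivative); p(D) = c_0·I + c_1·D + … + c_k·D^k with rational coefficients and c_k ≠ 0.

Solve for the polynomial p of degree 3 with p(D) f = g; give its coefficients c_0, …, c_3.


D^0 f = 2x^4 + 9x^3 + 2x - 9/4
D^1 f = 8x^3 + 27x^2 + 2
D^2 f = 24x^2 + 54x
D^3 f = 48x + 54
matching coefficients of g against c_0 f + c_1 Df + … from the top degree down determines the c_i
solution: c_0 = -2, c_1 = 1, c_2 = 4, c_3 = 4

p(D) = -2·I + D + 4·D^2 + 4·D^3, i.e. c_0 = -2, c_1 = 1, c_2 = 4, c_3 = 4


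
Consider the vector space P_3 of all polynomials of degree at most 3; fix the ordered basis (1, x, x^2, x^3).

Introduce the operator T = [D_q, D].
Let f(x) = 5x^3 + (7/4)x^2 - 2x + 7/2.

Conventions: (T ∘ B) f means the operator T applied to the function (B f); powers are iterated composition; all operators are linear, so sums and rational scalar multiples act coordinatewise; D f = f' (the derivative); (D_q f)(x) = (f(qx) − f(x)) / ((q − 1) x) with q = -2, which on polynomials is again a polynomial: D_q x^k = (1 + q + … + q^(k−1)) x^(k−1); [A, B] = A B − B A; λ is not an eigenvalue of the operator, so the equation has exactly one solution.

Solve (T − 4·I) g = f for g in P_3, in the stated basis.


write g with unknown coordinates in the stated basis and equate coefficients in (T − 4·I) g = f
solving from the highest basis element down gives g = -(5/4)x^3 - (7/16)x^2 + (53/16)x - 77/64
check: T g = (45/4)x - 21/16
so T g − 4·g = 5x^3 + (7/4)x^2 - 2x + 7/2 = f ✓

the image equals g(x) = -(5/4)x^3 - (7/16)x^2 + (53/16)x - 77/64
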